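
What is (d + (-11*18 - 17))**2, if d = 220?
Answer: 25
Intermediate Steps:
(d + (-11*18 - 17))**2 = (220 + (-11*18 - 17))**2 = (220 + (-198 - 17))**2 = (220 - 215)**2 = 5**2 = 25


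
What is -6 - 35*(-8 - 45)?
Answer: 1849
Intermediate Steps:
-6 - 35*(-8 - 45) = -6 - 35*(-53) = -6 + 1855 = 1849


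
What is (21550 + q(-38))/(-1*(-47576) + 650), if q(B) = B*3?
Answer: 10718/24113 ≈ 0.44449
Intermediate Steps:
q(B) = 3*B
(21550 + q(-38))/(-1*(-47576) + 650) = (21550 + 3*(-38))/(-1*(-47576) + 650) = (21550 - 114)/(47576 + 650) = 21436/48226 = 21436*(1/48226) = 10718/24113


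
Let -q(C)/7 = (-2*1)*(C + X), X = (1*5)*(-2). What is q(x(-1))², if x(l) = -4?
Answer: 38416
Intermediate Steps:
X = -10 (X = 5*(-2) = -10)
q(C) = -140 + 14*C (q(C) = -7*(-2*1)*(C - 10) = -(-14)*(-10 + C) = -7*(20 - 2*C) = -140 + 14*C)
q(x(-1))² = (-140 + 14*(-4))² = (-140 - 56)² = (-196)² = 38416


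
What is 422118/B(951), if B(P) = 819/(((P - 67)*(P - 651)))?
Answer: 956800800/7 ≈ 1.3669e+8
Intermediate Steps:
B(P) = 819/((-651 + P)*(-67 + P)) (B(P) = 819/(((-67 + P)*(-651 + P))) = 819/(((-651 + P)*(-67 + P))) = 819*(1/((-651 + P)*(-67 + P))) = 819/((-651 + P)*(-67 + P)))
422118/B(951) = 422118/((819/(43617 + 951² - 718*951))) = 422118/((819/(43617 + 904401 - 682818))) = 422118/((819/265200)) = 422118/((819*(1/265200))) = 422118/(21/6800) = 422118*(6800/21) = 956800800/7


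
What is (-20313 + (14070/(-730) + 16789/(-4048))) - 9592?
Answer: -8843968253/295504 ≈ -29928.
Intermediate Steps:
(-20313 + (14070/(-730) + 16789/(-4048))) - 9592 = (-20313 + (14070*(-1/730) + 16789*(-1/4048))) - 9592 = (-20313 + (-1407/73 - 16789/4048)) - 9592 = (-20313 - 6921133/295504) - 9592 = -6009493885/295504 - 9592 = -8843968253/295504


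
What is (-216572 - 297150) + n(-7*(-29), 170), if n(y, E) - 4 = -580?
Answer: -514298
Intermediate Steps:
n(y, E) = -576 (n(y, E) = 4 - 580 = -576)
(-216572 - 297150) + n(-7*(-29), 170) = (-216572 - 297150) - 576 = -513722 - 576 = -514298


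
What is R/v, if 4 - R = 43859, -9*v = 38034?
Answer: 43855/4226 ≈ 10.377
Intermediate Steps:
v = -4226 (v = -⅑*38034 = -4226)
R = -43855 (R = 4 - 1*43859 = 4 - 43859 = -43855)
R/v = -43855/(-4226) = -43855*(-1/4226) = 43855/4226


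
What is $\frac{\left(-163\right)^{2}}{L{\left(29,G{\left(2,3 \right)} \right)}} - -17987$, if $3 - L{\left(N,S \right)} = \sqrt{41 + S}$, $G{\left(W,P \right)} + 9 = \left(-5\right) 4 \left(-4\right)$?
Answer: $\frac{1772954}{103} - \frac{106276 \sqrt{7}}{103} \approx 14483.0$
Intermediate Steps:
$G{\left(W,P \right)} = 71$ ($G{\left(W,P \right)} = -9 + \left(-5\right) 4 \left(-4\right) = -9 - -80 = -9 + 80 = 71$)
$L{\left(N,S \right)} = 3 - \sqrt{41 + S}$
$\frac{\left(-163\right)^{2}}{L{\left(29,G{\left(2,3 \right)} \right)}} - -17987 = \frac{\left(-163\right)^{2}}{3 - \sqrt{41 + 71}} - -17987 = \frac{26569}{3 - \sqrt{112}} + 17987 = \frac{26569}{3 - 4 \sqrt{7}} + 17987 = 17987 + \frac{26569}{3 - 4 \sqrt{7}}$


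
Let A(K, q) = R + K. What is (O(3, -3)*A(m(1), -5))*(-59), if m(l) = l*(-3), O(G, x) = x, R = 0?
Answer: -531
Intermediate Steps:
m(l) = -3*l
A(K, q) = K (A(K, q) = 0 + K = K)
(O(3, -3)*A(m(1), -5))*(-59) = -(-9)*(-59) = -3*(-3)*(-59) = 9*(-59) = -531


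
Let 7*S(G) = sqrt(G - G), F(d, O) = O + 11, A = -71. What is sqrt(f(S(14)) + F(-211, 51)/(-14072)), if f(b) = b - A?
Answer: 5*sqrt(35146579)/3518 ≈ 8.4259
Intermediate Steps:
F(d, O) = 11 + O
S(G) = 0 (S(G) = sqrt(G - G)/7 = sqrt(0)/7 = (1/7)*0 = 0)
f(b) = 71 + b (f(b) = b - 1*(-71) = b + 71 = 71 + b)
sqrt(f(S(14)) + F(-211, 51)/(-14072)) = sqrt((71 + 0) + (11 + 51)/(-14072)) = sqrt(71 + 62*(-1/14072)) = sqrt(71 - 31/7036) = sqrt(499525/7036) = 5*sqrt(35146579)/3518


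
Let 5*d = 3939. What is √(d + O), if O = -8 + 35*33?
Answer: √48370/5 ≈ 43.986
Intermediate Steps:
O = 1147 (O = -8 + 1155 = 1147)
d = 3939/5 (d = (⅕)*3939 = 3939/5 ≈ 787.80)
√(d + O) = √(3939/5 + 1147) = √(9674/5) = √48370/5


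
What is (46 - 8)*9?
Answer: 342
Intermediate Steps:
(46 - 8)*9 = 38*9 = 342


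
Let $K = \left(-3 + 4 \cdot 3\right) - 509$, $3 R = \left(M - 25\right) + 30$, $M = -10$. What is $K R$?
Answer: $\frac{2500}{3} \approx 833.33$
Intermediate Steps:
$R = - \frac{5}{3}$ ($R = \frac{\left(-10 - 25\right) + 30}{3} = \frac{-35 + 30}{3} = \frac{1}{3} \left(-5\right) = - \frac{5}{3} \approx -1.6667$)
$K = -500$ ($K = \left(-3 + 12\right) - 509 = 9 - 509 = -500$)
$K R = \left(-500\right) \left(- \frac{5}{3}\right) = \frac{2500}{3}$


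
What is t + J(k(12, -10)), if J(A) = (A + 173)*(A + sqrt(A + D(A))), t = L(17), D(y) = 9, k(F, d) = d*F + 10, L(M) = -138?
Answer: -7068 + 63*I*sqrt(101) ≈ -7068.0 + 633.14*I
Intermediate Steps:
k(F, d) = 10 + F*d (k(F, d) = F*d + 10 = 10 + F*d)
t = -138
J(A) = (173 + A)*(A + sqrt(9 + A)) (J(A) = (A + 173)*(A + sqrt(A + 9)) = (173 + A)*(A + sqrt(9 + A)))
t + J(k(12, -10)) = -138 + ((10 + 12*(-10))**2 + 173*(10 + 12*(-10)) + 173*sqrt(9 + (10 + 12*(-10))) + (10 + 12*(-10))*sqrt(9 + (10 + 12*(-10)))) = -138 + ((10 - 120)**2 + 173*(10 - 120) + 173*sqrt(9 + (10 - 120)) + (10 - 120)*sqrt(9 + (10 - 120))) = -138 + ((-110)**2 + 173*(-110) + 173*sqrt(9 - 110) - 110*sqrt(9 - 110)) = -138 + (12100 - 19030 + 173*sqrt(-101) - 110*I*sqrt(101)) = -138 + (12100 - 19030 + 173*(I*sqrt(101)) - 110*I*sqrt(101)) = -138 + (12100 - 19030 + 173*I*sqrt(101) - 110*I*sqrt(101)) = -138 + (-6930 + 63*I*sqrt(101)) = -7068 + 63*I*sqrt(101)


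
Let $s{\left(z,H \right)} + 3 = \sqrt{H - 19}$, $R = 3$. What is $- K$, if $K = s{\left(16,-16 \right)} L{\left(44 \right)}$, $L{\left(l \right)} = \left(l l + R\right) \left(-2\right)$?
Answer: $-11634 + 3878 i \sqrt{35} \approx -11634.0 + 22943.0 i$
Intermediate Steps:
$L{\left(l \right)} = -6 - 2 l^{2}$ ($L{\left(l \right)} = \left(l l + 3\right) \left(-2\right) = \left(l^{2} + 3\right) \left(-2\right) = \left(3 + l^{2}\right) \left(-2\right) = -6 - 2 l^{2}$)
$s{\left(z,H \right)} = -3 + \sqrt{-19 + H}$ ($s{\left(z,H \right)} = -3 + \sqrt{H - 19} = -3 + \sqrt{-19 + H}$)
$K = 11634 - 3878 i \sqrt{35}$ ($K = \left(-3 + \sqrt{-19 - 16}\right) \left(-6 - 2 \cdot 44^{2}\right) = \left(-3 + \sqrt{-35}\right) \left(-6 - 3872\right) = \left(-3 + i \sqrt{35}\right) \left(-6 - 3872\right) = \left(-3 + i \sqrt{35}\right) \left(-3878\right) = 11634 - 3878 i \sqrt{35} \approx 11634.0 - 22943.0 i$)
$- K = - (11634 - 3878 i \sqrt{35}) = -11634 + 3878 i \sqrt{35}$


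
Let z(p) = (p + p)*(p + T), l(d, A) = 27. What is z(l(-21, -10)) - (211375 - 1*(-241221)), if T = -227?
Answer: -463396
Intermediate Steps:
z(p) = 2*p*(-227 + p) (z(p) = (p + p)*(p - 227) = (2*p)*(-227 + p) = 2*p*(-227 + p))
z(l(-21, -10)) - (211375 - 1*(-241221)) = 2*27*(-227 + 27) - (211375 - 1*(-241221)) = 2*27*(-200) - (211375 + 241221) = -10800 - 1*452596 = -10800 - 452596 = -463396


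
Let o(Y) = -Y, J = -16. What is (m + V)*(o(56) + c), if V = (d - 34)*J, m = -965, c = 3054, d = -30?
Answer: 176882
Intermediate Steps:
V = 1024 (V = (-30 - 34)*(-16) = -64*(-16) = 1024)
(m + V)*(o(56) + c) = (-965 + 1024)*(-1*56 + 3054) = 59*(-56 + 3054) = 59*2998 = 176882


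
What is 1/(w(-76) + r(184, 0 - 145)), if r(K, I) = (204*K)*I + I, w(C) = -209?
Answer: -1/5443074 ≈ -1.8372e-7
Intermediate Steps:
r(K, I) = I + 204*I*K (r(K, I) = 204*I*K + I = I + 204*I*K)
1/(w(-76) + r(184, 0 - 145)) = 1/(-209 + (0 - 145)*(1 + 204*184)) = 1/(-209 - 145*(1 + 37536)) = 1/(-209 - 145*37537) = 1/(-209 - 5442865) = 1/(-5443074) = -1/5443074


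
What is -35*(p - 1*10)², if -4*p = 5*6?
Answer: -42875/4 ≈ -10719.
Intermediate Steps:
p = -15/2 (p = -5*6/4 = -¼*30 = -15/2 ≈ -7.5000)
-35*(p - 1*10)² = -35*(-15/2 - 1*10)² = -35*(-15/2 - 10)² = -35*(-35/2)² = -35*1225/4 = -42875/4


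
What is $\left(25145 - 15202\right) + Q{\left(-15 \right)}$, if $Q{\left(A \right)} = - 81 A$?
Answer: $11158$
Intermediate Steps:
$\left(25145 - 15202\right) + Q{\left(-15 \right)} = \left(25145 - 15202\right) - -1215 = 9943 + 1215 = 11158$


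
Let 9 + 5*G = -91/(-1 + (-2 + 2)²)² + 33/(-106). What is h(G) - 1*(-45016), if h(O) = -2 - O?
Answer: 23868053/530 ≈ 45034.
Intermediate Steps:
G = -10633/530 (G = -9/5 + (-91/(-1 + (-2 + 2)²)² + 33/(-106))/5 = -9/5 + (-91/(-1 + 0²)² + 33*(-1/106))/5 = -9/5 + (-91/(-1 + 0)² - 33/106)/5 = -9/5 + (-91/((-1)²) - 33/106)/5 = -9/5 + (-91/1 - 33/106)/5 = -9/5 + (-91*1 - 33/106)/5 = -9/5 + (-91 - 33/106)/5 = -9/5 + (⅕)*(-9679/106) = -9/5 - 9679/530 = -10633/530 ≈ -20.062)
h(G) - 1*(-45016) = (-2 - 1*(-10633/530)) - 1*(-45016) = (-2 + 10633/530) + 45016 = 9573/530 + 45016 = 23868053/530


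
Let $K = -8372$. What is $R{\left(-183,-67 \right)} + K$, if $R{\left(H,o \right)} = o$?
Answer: $-8439$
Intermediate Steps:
$R{\left(-183,-67 \right)} + K = -67 - 8372 = -8439$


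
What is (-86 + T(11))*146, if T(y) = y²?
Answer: 5110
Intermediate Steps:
(-86 + T(11))*146 = (-86 + 11²)*146 = (-86 + 121)*146 = 35*146 = 5110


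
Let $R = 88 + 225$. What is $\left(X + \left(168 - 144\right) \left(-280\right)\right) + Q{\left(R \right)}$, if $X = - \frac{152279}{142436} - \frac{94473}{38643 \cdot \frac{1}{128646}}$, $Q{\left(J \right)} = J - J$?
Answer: $- \frac{589366735014415}{1834718116} \approx -3.2123 \cdot 10^{5}$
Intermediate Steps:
$R = 313$
$Q{\left(J \right)} = 0$
$X = - \frac{577037429274895}{1834718116}$ ($X = \left(-152279\right) \frac{1}{142436} - \frac{94473}{38643 \cdot \frac{1}{128646}} = - \frac{152279}{142436} - \frac{94473}{\frac{12881}{42882}} = - \frac{152279}{142436} - \frac{4051191186}{12881} = - \frac{577037429274895}{1834718116} \approx -3.1451 \cdot 10^{5}$)
$\left(X + \left(168 - 144\right) \left(-280\right)\right) + Q{\left(R \right)} = \left(- \frac{577037429274895}{1834718116} + \left(168 - 144\right) \left(-280\right)\right) + 0 = \left(- \frac{577037429274895}{1834718116} + 24 \left(-280\right)\right) + 0 = \left(- \frac{577037429274895}{1834718116} - 6720\right) + 0 = - \frac{589366735014415}{1834718116} + 0 = - \frac{589366735014415}{1834718116}$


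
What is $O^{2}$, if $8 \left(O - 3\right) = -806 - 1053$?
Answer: $\frac{3367225}{64} \approx 52613.0$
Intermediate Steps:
$O = - \frac{1835}{8}$ ($O = 3 + \frac{-806 - 1053}{8} = 3 + \frac{1}{8} \left(-1859\right) = 3 - \frac{1859}{8} = - \frac{1835}{8} \approx -229.38$)
$O^{2} = \left(- \frac{1835}{8}\right)^{2} = \frac{3367225}{64}$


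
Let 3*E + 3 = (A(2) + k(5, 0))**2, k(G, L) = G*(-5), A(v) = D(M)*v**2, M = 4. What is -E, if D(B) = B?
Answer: -26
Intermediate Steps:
A(v) = 4*v**2
k(G, L) = -5*G
E = 26 (E = -1 + (4*2**2 - 5*5)**2/3 = -1 + (4*4 - 25)**2/3 = -1 + (16 - 25)**2/3 = -1 + (1/3)*(-9)**2 = -1 + (1/3)*81 = -1 + 27 = 26)
-E = -1*26 = -26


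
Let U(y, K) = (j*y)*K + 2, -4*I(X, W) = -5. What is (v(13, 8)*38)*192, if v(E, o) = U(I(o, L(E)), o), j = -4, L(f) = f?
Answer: -277248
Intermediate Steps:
I(X, W) = 5/4 (I(X, W) = -¼*(-5) = 5/4)
U(y, K) = 2 - 4*K*y (U(y, K) = (-4*y)*K + 2 = -4*K*y + 2 = 2 - 4*K*y)
v(E, o) = 2 - 5*o (v(E, o) = 2 - 4*o*5/4 = 2 - 5*o)
(v(13, 8)*38)*192 = ((2 - 5*8)*38)*192 = ((2 - 40)*38)*192 = -38*38*192 = -1444*192 = -277248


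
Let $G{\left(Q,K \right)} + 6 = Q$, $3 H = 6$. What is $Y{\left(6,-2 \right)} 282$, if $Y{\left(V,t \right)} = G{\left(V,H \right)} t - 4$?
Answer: $-1128$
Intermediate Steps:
$H = 2$ ($H = \frac{1}{3} \cdot 6 = 2$)
$G{\left(Q,K \right)} = -6 + Q$
$Y{\left(V,t \right)} = -4 + t \left(-6 + V\right)$ ($Y{\left(V,t \right)} = \left(-6 + V\right) t - 4 = t \left(-6 + V\right) - 4 = -4 + t \left(-6 + V\right)$)
$Y{\left(6,-2 \right)} 282 = \left(-4 - 2 \left(-6 + 6\right)\right) 282 = \left(-4 - 0\right) 282 = \left(-4 + 0\right) 282 = \left(-4\right) 282 = -1128$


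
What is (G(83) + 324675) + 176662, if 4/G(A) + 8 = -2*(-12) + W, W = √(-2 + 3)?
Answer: 8522733/17 ≈ 5.0134e+5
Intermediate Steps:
W = 1 (W = √1 = 1)
G(A) = 4/17 (G(A) = 4/(-8 + (-2*(-12) + 1)) = 4/(-8 + (24 + 1)) = 4/(-8 + 25) = 4/17)
(G(83) + 324675) + 176662 = (4/17 + 324675) + 176662 = 5519479/17 + 176662 = 8522733/17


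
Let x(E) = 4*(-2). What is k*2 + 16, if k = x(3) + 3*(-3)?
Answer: -18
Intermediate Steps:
x(E) = -8
k = -17 (k = -8 + 3*(-3) = -8 - 9 = -17)
k*2 + 16 = -17*2 + 16 = -34 + 16 = -18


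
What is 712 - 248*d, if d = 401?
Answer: -98736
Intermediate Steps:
712 - 248*d = 712 - 248*401 = 712 - 99448 = -98736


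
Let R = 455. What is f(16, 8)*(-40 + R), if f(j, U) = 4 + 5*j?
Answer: 34860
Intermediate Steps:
f(16, 8)*(-40 + R) = (4 + 5*16)*(-40 + 455) = (4 + 80)*415 = 84*415 = 34860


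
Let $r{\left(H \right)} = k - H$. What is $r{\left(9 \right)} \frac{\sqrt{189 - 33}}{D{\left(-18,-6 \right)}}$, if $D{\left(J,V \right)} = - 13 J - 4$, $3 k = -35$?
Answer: $- \frac{62 \sqrt{39}}{345} \approx -1.1223$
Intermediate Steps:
$k = - \frac{35}{3}$ ($k = \frac{1}{3} \left(-35\right) = - \frac{35}{3} \approx -11.667$)
$D{\left(J,V \right)} = -4 - 13 J$
$r{\left(H \right)} = - \frac{35}{3} - H$
$r{\left(9 \right)} \frac{\sqrt{189 - 33}}{D{\left(-18,-6 \right)}} = \left(- \frac{35}{3} - 9\right) \frac{\sqrt{189 - 33}}{-4 - -234} = \left(- \frac{35}{3} - 9\right) \frac{\sqrt{156}}{-4 + 234} = - \frac{62 \frac{2 \sqrt{39}}{230}}{3} = - \frac{62 \cdot 2 \sqrt{39} \cdot \frac{1}{230}}{3} = - \frac{62 \frac{\sqrt{39}}{115}}{3} = - \frac{62 \sqrt{39}}{345}$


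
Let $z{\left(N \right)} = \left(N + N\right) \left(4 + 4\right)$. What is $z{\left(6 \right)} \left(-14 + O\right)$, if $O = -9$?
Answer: $-2208$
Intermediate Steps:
$z{\left(N \right)} = 16 N$ ($z{\left(N \right)} = 2 N 8 = 16 N$)
$z{\left(6 \right)} \left(-14 + O\right) = 16 \cdot 6 \left(-14 - 9\right) = 96 \left(-23\right) = -2208$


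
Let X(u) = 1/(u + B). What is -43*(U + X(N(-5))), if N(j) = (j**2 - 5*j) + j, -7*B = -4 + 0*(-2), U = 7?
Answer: -96320/319 ≈ -301.94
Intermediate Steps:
B = 4/7 (B = -(-4 + 0*(-2))/7 = -(-4 + 0)/7 = -1/7*(-4) = 4/7 ≈ 0.57143)
N(j) = j**2 - 4*j
X(u) = 1/(4/7 + u) (X(u) = 1/(u + 4/7) = 1/(4/7 + u))
-43*(U + X(N(-5))) = -43*(7 + 7/(4 + 7*(-5*(-4 - 5)))) = -43*(7 + 7/(4 + 7*(-5*(-9)))) = -43*(7 + 7/(4 + 7*45)) = -43*(7 + 7/(4 + 315)) = -43*(7 + 7/319) = -43*2240/319 = -96320/319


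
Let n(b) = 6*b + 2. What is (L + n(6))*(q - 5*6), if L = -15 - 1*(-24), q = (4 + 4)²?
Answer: 1598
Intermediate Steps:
q = 64 (q = 8² = 64)
L = 9 (L = -15 + 24 = 9)
n(b) = 2 + 6*b
(L + n(6))*(q - 5*6) = (9 + (2 + 6*6))*(64 - 5*6) = (9 + (2 + 36))*(64 - 30) = (9 + 38)*34 = 47*34 = 1598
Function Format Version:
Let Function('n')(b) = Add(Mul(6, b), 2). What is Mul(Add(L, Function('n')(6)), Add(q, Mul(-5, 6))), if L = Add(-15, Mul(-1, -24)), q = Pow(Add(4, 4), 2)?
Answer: 1598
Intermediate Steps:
q = 64 (q = Pow(8, 2) = 64)
L = 9 (L = Add(-15, 24) = 9)
Function('n')(b) = Add(2, Mul(6, b))
Mul(Add(L, Function('n')(6)), Add(q, Mul(-5, 6))) = Mul(Add(9, Add(2, Mul(6, 6))), Add(64, Mul(-5, 6))) = Mul(Add(9, Add(2, 36)), Add(64, -30)) = Mul(Add(9, 38), 34) = Mul(47, 34) = 1598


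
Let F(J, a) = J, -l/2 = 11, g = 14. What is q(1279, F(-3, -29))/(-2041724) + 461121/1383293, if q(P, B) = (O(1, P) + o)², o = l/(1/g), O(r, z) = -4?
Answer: 201706634703/706075629283 ≈ 0.28567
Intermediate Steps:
l = -22 (l = -2*11 = -22)
o = -308 (o = -22/(1/14) = -22/1/14 = -22*14 = -308)
q(P, B) = 97344 (q(P, B) = (-4 - 308)² = (-312)² = 97344)
q(1279, F(-3, -29))/(-2041724) + 461121/1383293 = 97344/(-2041724) + 461121/1383293 = 97344*(-1/2041724) + 461121*(1/1383293) = -24336/510431 + 461121/1383293 = 201706634703/706075629283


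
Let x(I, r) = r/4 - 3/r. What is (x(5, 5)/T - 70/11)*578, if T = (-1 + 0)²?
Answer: -363273/110 ≈ -3302.5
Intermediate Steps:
T = 1 (T = (-1)² = 1)
x(I, r) = -3/r + r/4 (x(I, r) = r*(¼) - 3/r = r/4 - 3/r = -3/r + r/4)
(x(5, 5)/T - 70/11)*578 = ((-3/5 + (¼)*5)/1 - 70/11)*578 = ((-3*⅕ + 5/4)*1 - 70*1/11)*578 = ((-⅗ + 5/4)*1 - 70/11)*578 = ((13/20)*1 - 70/11)*578 = (13/20 - 70/11)*578 = -1257/220*578 = -363273/110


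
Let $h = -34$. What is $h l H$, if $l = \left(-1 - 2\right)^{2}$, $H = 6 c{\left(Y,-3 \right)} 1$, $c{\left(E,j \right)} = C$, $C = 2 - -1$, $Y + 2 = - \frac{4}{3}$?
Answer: $-5508$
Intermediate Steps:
$Y = - \frac{10}{3}$ ($Y = -2 - \frac{4}{3} = - \frac{10}{3} \approx -3.3333$)
$C = 3$ ($C = 2 + 1 = 3$)
$c{\left(E,j \right)} = 3$
$H = 18$ ($H = 6 \cdot 3 \cdot 1 = 18 \cdot 1 = 18$)
$l = 9$ ($l = \left(-3\right)^{2} = 9$)
$h l H = \left(-34\right) 9 \cdot 18 = \left(-306\right) 18 = -5508$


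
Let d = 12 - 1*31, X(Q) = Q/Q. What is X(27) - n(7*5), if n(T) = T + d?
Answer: -15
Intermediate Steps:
X(Q) = 1
d = -19 (d = 12 - 31 = -19)
n(T) = -19 + T (n(T) = T - 19 = -19 + T)
X(27) - n(7*5) = 1 - (-19 + 7*5) = 1 - (-19 + 35) = 1 - 1*16 = 1 - 16 = -15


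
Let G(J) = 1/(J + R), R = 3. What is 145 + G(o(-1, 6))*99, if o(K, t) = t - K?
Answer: 1549/10 ≈ 154.90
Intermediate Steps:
G(J) = 1/(3 + J) (G(J) = 1/(J + 3) = 1/(3 + J))
145 + G(o(-1, 6))*99 = 145 + 99/(3 + (6 - 1*(-1))) = 145 + 99/(3 + (6 + 1)) = 145 + 99/(3 + 7) = 145 + 99/10 = 1549/10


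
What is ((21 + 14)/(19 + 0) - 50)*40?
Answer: -36600/19 ≈ -1926.3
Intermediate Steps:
((21 + 14)/(19 + 0) - 50)*40 = (35/19 - 50)*40 = -915/19*40 = -36600/19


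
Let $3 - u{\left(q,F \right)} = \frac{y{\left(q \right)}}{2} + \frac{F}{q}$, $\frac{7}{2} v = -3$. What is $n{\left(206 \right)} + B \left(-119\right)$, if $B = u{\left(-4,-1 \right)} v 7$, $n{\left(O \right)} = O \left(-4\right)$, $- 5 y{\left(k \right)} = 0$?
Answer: $\frac{2279}{2} \approx 1139.5$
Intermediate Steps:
$v = - \frac{6}{7}$ ($v = \frac{2}{7} \left(-3\right) = - \frac{6}{7} \approx -0.85714$)
$y{\left(k \right)} = 0$ ($y{\left(k \right)} = \left(- \frac{1}{5}\right) 0 = 0$)
$u{\left(q,F \right)} = 3 - \frac{F}{q}$ ($u{\left(q,F \right)} = 3 - \left(\frac{0}{2} + \frac{F}{q}\right) = 3 - \left(0 \cdot \frac{1}{2} + \frac{F}{q}\right) = 3 - \left(0 + \frac{F}{q}\right) = 3 - \frac{F}{q}$)
$n{\left(O \right)} = - 4 O$
$B = - \frac{33}{2}$ ($B = \left(3 - - \frac{1}{-4}\right) \left(- \frac{6}{7}\right) 7 = \left(3 - \left(-1\right) \left(- \frac{1}{4}\right)\right) \left(- \frac{6}{7}\right) 7 = \left(3 - \frac{1}{4}\right) \left(- \frac{6}{7}\right) 7 = \frac{11}{4} \left(- \frac{6}{7}\right) 7 = \left(- \frac{33}{14}\right) 7 = - \frac{33}{2} \approx -16.5$)
$n{\left(206 \right)} + B \left(-119\right) = \left(-4\right) 206 - - \frac{3927}{2} = -824 + \frac{3927}{2} = \frac{2279}{2}$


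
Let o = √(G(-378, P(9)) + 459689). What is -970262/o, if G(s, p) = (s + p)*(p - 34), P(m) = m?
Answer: -485131*√468914/234457 ≈ -1416.9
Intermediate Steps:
G(s, p) = (-34 + p)*(p + s) (G(s, p) = (p + s)*(-34 + p) = (-34 + p)*(p + s))
o = √468914 (o = √((9² - 34*9 - 34*(-378) + 9*(-378)) + 459689) = √((81 - 306 + 12852 - 3402) + 459689) = √(9225 + 459689) = √468914 ≈ 684.77)
-970262/o = -970262*√468914/468914 = -485131*√468914/234457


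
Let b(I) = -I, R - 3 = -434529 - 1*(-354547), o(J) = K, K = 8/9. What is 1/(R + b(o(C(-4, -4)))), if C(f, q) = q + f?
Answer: -9/719819 ≈ -1.2503e-5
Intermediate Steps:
C(f, q) = f + q
K = 8/9 (K = 8*(⅑) = 8/9 ≈ 0.88889)
o(J) = 8/9
R = -79979 (R = 3 + (-434529 - 1*(-354547)) = 3 + (-434529 + 354547) = 3 - 79982 = -79979)
1/(R + b(o(C(-4, -4)))) = 1/(-79979 - 1*8/9) = 1/(-79979 - 8/9) = 1/(-719819/9) = -9/719819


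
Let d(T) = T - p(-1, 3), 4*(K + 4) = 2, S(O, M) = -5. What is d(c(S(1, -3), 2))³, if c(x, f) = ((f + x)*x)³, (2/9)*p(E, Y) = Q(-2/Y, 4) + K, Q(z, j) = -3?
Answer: 2524900756113/64 ≈ 3.9452e+10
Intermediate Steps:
K = -7/2 (K = -4 + (¼)*2 = -4 + ½ = -7/2 ≈ -3.5000)
p(E, Y) = -117/4 (p(E, Y) = 9*(-3 - 7/2)/2 = (9/2)*(-13/2) = -117/4)
c(x, f) = x³*(f + x)³ (c(x, f) = (x*(f + x))³ = x³*(f + x)³)
d(T) = 117/4 + T (d(T) = T - 1*(-117/4) = T + 117/4 = 117/4 + T)
d(c(S(1, -3), 2))³ = (117/4 + (-5)³*(2 - 5)³)³ = (117/4 - 125*(-3)³)³ = (117/4 - 125*(-27))³ = (117/4 + 3375)³ = (13617/4)³ = 2524900756113/64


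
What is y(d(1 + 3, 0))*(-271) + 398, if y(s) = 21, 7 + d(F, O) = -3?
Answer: -5293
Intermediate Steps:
d(F, O) = -10 (d(F, O) = -7 - 3 = -10)
y(d(1 + 3, 0))*(-271) + 398 = 21*(-271) + 398 = -5691 + 398 = -5293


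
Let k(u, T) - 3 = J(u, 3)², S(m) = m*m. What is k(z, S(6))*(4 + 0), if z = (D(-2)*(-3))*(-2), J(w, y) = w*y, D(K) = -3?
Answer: 11676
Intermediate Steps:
S(m) = m²
z = -18 (z = -3*(-3)*(-2) = 9*(-2) = -18)
k(u, T) = 3 + 9*u² (k(u, T) = 3 + (u*3)² = 3 + (3*u)² = 3 + 9*u²)
k(z, S(6))*(4 + 0) = (3 + 9*(-18)²)*(4 + 0) = (3 + 9*324)*4 = (3 + 2916)*4 = 2919*4 = 11676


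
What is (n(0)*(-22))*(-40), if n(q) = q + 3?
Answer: 2640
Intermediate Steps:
n(q) = 3 + q
(n(0)*(-22))*(-40) = ((3 + 0)*(-22))*(-40) = (3*(-22))*(-40) = -66*(-40) = 2640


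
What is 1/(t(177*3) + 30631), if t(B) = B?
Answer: 1/31162 ≈ 3.2090e-5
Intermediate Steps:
1/(t(177*3) + 30631) = 1/(177*3 + 30631) = 1/(531 + 30631) = 1/31162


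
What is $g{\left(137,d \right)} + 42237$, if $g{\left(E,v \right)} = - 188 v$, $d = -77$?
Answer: $56713$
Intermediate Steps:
$g{\left(137,d \right)} + 42237 = \left(-188\right) \left(-77\right) + 42237 = 14476 + 42237 = 56713$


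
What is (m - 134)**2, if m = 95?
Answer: 1521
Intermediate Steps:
(m - 134)**2 = (95 - 134)**2 = (-39)**2 = 1521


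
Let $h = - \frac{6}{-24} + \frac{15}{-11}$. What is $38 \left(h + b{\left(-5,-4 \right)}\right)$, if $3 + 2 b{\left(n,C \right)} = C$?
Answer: $- \frac{3857}{22} \approx -175.32$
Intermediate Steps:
$b{\left(n,C \right)} = - \frac{3}{2} + \frac{C}{2}$
$h = - \frac{49}{44}$ ($h = \left(-6\right) \left(- \frac{1}{24}\right) + 15 \left(- \frac{1}{11}\right) = \frac{1}{4} - \frac{15}{11} = - \frac{49}{44} \approx -1.1136$)
$38 \left(h + b{\left(-5,-4 \right)}\right) = 38 \left(- \frac{49}{44} + \left(- \frac{3}{2} + \frac{1}{2} \left(-4\right)\right)\right) = 38 \left(- \frac{49}{44} - \frac{7}{2}\right) = 38 \left(- \frac{203}{44}\right) = - \frac{3857}{22}$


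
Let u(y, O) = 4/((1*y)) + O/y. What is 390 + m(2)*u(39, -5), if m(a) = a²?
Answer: 15206/39 ≈ 389.90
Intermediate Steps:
u(y, O) = 4/y + O/y
390 + m(2)*u(39, -5) = 390 + 2²*((4 - 5)/39) = 390 + 4*((1/39)*(-1)) = 390 + 4*(-1/39) = 390 - 4/39 = 15206/39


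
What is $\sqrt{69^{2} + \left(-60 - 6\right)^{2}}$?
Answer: $3 \sqrt{1013} \approx 95.483$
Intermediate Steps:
$\sqrt{69^{2} + \left(-60 - 6\right)^{2}} = \sqrt{4761 + \left(-66\right)^{2}} = \sqrt{4761 + 4356} = \sqrt{9117} = 3 \sqrt{1013}$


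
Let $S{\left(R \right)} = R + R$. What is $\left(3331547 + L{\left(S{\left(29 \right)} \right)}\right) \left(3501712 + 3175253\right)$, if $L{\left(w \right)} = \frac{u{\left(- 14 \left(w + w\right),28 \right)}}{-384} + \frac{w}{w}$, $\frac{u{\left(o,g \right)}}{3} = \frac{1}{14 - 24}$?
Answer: $\frac{5694625125641313}{256} \approx 2.2245 \cdot 10^{13}$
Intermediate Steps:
$S{\left(R \right)} = 2 R$
$u{\left(o,g \right)} = - \frac{3}{10}$ ($u{\left(o,g \right)} = \frac{3}{14 - 24} = \frac{3}{-10} = 3 \left(- \frac{1}{10}\right) = - \frac{3}{10}$)
$L{\left(w \right)} = \frac{1281}{1280}$ ($L{\left(w \right)} = - \frac{3}{10 \left(-384\right)} + \frac{w}{w} = \left(- \frac{3}{10}\right) \left(- \frac{1}{384}\right) + 1 = \frac{1}{1280} + 1 = \frac{1281}{1280}$)
$\left(3331547 + L{\left(S{\left(29 \right)} \right)}\right) \left(3501712 + 3175253\right) = \left(3331547 + \frac{1281}{1280}\right) \left(3501712 + 3175253\right) = \frac{4264381441}{1280} \cdot 6676965 = \frac{5694625125641313}{256}$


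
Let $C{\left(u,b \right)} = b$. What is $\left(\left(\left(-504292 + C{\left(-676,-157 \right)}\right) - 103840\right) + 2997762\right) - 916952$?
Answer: $1472521$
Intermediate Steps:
$\left(\left(\left(-504292 + C{\left(-676,-157 \right)}\right) - 103840\right) + 2997762\right) - 916952 = \left(\left(\left(-504292 - 157\right) - 103840\right) + 2997762\right) - 916952 = \left(\left(-504449 - 103840\right) + 2997762\right) - 916952 = \left(-608289 + 2997762\right) - 916952 = 2389473 - 916952 = 1472521$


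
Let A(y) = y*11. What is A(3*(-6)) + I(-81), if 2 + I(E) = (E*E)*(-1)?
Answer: -6761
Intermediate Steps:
I(E) = -2 - E² (I(E) = -2 + (E*E)*(-1) = -2 + E²*(-1) = -2 - E²)
A(y) = 11*y
A(3*(-6)) + I(-81) = 11*(3*(-6)) + (-2 - 1*(-81)²) = 11*(-18) + (-2 - 1*6561) = -198 + (-2 - 6561) = -198 - 6563 = -6761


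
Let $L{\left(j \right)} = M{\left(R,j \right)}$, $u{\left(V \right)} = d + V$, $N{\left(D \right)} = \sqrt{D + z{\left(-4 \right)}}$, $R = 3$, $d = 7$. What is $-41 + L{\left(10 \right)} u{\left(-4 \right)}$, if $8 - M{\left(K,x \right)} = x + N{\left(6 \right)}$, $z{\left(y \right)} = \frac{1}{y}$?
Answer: $-47 - \frac{3 \sqrt{23}}{2} \approx -54.194$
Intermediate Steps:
$N{\left(D \right)} = \sqrt{- \frac{1}{4} + D}$ ($N{\left(D \right)} = \sqrt{D + \frac{1}{-4}} = \sqrt{D - \frac{1}{4}} = \sqrt{- \frac{1}{4} + D}$)
$u{\left(V \right)} = 7 + V$
$M{\left(K,x \right)} = 8 - x - \frac{\sqrt{23}}{2}$ ($M{\left(K,x \right)} = 8 - \left(x + \frac{\sqrt{-1 + 4 \cdot 6}}{2}\right) = 8 - \left(x + \frac{\sqrt{-1 + 24}}{2}\right) = 8 - \left(x + \frac{\sqrt{23}}{2}\right) = 8 - x - \frac{\sqrt{23}}{2}$)
$L{\left(j \right)} = 8 - j - \frac{\sqrt{23}}{2}$
$-41 + L{\left(10 \right)} u{\left(-4 \right)} = -41 + \left(8 - 10 - \frac{\sqrt{23}}{2}\right) \left(7 - 4\right) = -41 + \left(8 - 10 - \frac{\sqrt{23}}{2}\right) 3 = -41 + \left(-2 - \frac{\sqrt{23}}{2}\right) 3 = -41 - \left(6 + \frac{3 \sqrt{23}}{2}\right) = -47 - \frac{3 \sqrt{23}}{2}$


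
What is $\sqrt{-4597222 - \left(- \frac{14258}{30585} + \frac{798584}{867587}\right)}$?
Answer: $\frac{2 i \sqrt{809242288121572427248452795}}{26535148395} \approx 2144.1 i$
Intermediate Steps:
$\sqrt{-4597222 - \left(- \frac{14258}{30585} + \frac{798584}{867587}\right)} = \sqrt{-4597222 - \frac{12054636194}{26535148395}} = \sqrt{- \frac{121987980029394884}{26535148395}} = \frac{2 i \sqrt{809242288121572427248452795}}{26535148395}$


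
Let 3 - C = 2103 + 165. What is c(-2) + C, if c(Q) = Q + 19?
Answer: -2248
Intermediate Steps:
c(Q) = 19 + Q
C = -2265 (C = 3 - (2103 + 165) = 3 - 1*2268 = 3 - 2268 = -2265)
c(-2) + C = (19 - 2) - 2265 = 17 - 2265 = -2248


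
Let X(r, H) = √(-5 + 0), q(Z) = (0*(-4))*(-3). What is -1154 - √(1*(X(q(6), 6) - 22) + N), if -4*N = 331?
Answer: -1154 - √(-419 + 4*I*√5)/2 ≈ -1154.1 - 10.235*I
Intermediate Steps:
N = -331/4 (N = -¼*331 = -331/4 ≈ -82.750)
q(Z) = 0 (q(Z) = 0*(-3) = 0)
X(r, H) = I*√5 (X(r, H) = √(-5) = I*√5)
-1154 - √(1*(X(q(6), 6) - 22) + N) = -1154 - √(1*(I*√5 - 22) - 331/4) = -1154 - √(1*(-22 + I*√5) - 331/4) = -1154 - √((-22 + I*√5) - 331/4) = -1154 - √(-419/4 + I*√5)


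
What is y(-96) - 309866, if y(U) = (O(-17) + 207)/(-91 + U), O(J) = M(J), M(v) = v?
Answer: -57945132/187 ≈ -3.0987e+5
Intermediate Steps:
O(J) = J
y(U) = 190/(-91 + U) (y(U) = (-17 + 207)/(-91 + U) = 190/(-91 + U))
y(-96) - 309866 = 190/(-91 - 96) - 309866 = 190/(-187) - 309866 = 190*(-1/187) - 309866 = -190/187 - 309866 = -57945132/187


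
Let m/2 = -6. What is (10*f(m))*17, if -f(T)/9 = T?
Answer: 18360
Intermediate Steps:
m = -12 (m = 2*(-6) = -12)
f(T) = -9*T
(10*f(m))*17 = (10*(-9*(-12)))*17 = (10*108)*17 = 1080*17 = 18360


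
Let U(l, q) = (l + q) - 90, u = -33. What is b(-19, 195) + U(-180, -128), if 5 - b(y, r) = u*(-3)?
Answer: -492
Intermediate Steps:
b(y, r) = -94 (b(y, r) = 5 - (-33)*(-3) = 5 - 1*99 = 5 - 99 = -94)
U(l, q) = -90 + l + q
b(-19, 195) + U(-180, -128) = -94 + (-90 - 180 - 128) = -94 - 398 = -492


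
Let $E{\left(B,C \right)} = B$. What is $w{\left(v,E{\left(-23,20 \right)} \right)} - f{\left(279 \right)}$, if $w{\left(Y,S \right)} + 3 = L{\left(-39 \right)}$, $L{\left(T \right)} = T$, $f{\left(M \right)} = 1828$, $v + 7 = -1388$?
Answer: $-1870$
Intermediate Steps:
$v = -1395$ ($v = -7 - 1388 = -1395$)
$w{\left(Y,S \right)} = -42$ ($w{\left(Y,S \right)} = -3 - 39 = -42$)
$w{\left(v,E{\left(-23,20 \right)} \right)} - f{\left(279 \right)} = -42 - 1828 = -1870$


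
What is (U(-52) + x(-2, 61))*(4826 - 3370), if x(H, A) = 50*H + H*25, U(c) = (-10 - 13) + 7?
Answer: -241696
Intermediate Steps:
U(c) = -16 (U(c) = -23 + 7 = -16)
x(H, A) = 75*H (x(H, A) = 50*H + 25*H = 75*H)
(U(-52) + x(-2, 61))*(4826 - 3370) = (-16 + 75*(-2))*(4826 - 3370) = (-16 - 150)*1456 = -166*1456 = -241696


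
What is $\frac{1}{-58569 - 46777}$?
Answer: $- \frac{1}{105346} \approx -9.4925 \cdot 10^{-6}$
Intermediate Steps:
$\frac{1}{-58569 - 46777} = \frac{1}{-105346} = - \frac{1}{105346}$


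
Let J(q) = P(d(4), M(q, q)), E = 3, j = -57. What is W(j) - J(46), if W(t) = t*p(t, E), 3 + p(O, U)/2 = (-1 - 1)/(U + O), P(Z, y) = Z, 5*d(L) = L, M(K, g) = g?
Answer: 15164/45 ≈ 336.98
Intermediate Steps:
d(L) = L/5
J(q) = 4/5 (J(q) = (1/5)*4 = 4/5)
p(O, U) = -6 - 4/(O + U) (p(O, U) = -6 + 2*((-1 - 1)/(U + O)) = -6 + 2*(-2/(O + U)) = -6 - 4/(O + U))
W(t) = 2*t*(-11 - 3*t)/(3 + t) (W(t) = t*(2*(-2 - 3*t - 3*3)/(t + 3)) = t*(2*(-2 - 3*t - 9)/(3 + t)) = t*(2*(-11 - 3*t)/(3 + t)) = 2*t*(-11 - 3*t)/(3 + t))
W(j) - J(46) = -2*(-57)*(11 + 3*(-57))/(3 - 57) - 1*4/5 = -2*(-57)*(11 - 171)/(-54) - 4/5 = -2*(-57)*(-1/54)*(-160) - 4/5 = 3040/9 - 4/5 = 15164/45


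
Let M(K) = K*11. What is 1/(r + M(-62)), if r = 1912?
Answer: 1/1230 ≈ 0.00081301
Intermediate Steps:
M(K) = 11*K
1/(r + M(-62)) = 1/(1912 + 11*(-62)) = 1/(1912 - 682) = 1/1230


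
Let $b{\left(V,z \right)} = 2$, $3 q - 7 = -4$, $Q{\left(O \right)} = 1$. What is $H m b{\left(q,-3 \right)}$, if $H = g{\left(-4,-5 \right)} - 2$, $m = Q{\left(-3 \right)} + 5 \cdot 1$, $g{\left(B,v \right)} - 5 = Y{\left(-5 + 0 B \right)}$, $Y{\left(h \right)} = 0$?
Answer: $36$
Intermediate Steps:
$q = 1$ ($q = \frac{7}{3} + \frac{1}{3} \left(-4\right) = \frac{7}{3} - \frac{4}{3} = 1$)
$g{\left(B,v \right)} = 5$ ($g{\left(B,v \right)} = 5 + 0 = 5$)
$m = 6$ ($m = 1 + 5 \cdot 1 = 1 + 5 = 6$)
$H = 3$ ($H = 5 - 2 = 3$)
$H m b{\left(q,-3 \right)} = 3 \cdot 6 \cdot 2 = 18 \cdot 2 = 36$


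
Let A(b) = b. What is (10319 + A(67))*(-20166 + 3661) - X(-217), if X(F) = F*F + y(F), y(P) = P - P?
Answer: -171468019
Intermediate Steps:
y(P) = 0
X(F) = F**2 (X(F) = F*F + 0 = F**2 + 0 = F**2)
(10319 + A(67))*(-20166 + 3661) - X(-217) = (10319 + 67)*(-20166 + 3661) - 1*(-217)**2 = 10386*(-16505) - 1*47089 = -171420930 - 47089 = -171468019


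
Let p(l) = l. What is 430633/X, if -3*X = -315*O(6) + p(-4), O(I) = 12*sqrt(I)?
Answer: -1291899/21432596 + 1220844555*sqrt(6)/21432596 ≈ 139.47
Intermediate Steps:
X = 4/3 + 1260*sqrt(6) (X = -(-3780*sqrt(6) - 4)/3 = -(-4 - 3780*sqrt(6))/3 = 4/3 + 1260*sqrt(6) ≈ 3087.7)
430633/X = 430633/(4/3 + 1260*sqrt(6))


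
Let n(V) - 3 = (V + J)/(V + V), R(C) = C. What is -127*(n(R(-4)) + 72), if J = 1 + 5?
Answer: -37973/4 ≈ -9493.3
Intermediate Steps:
J = 6
n(V) = 3 + (6 + V)/(2*V) (n(V) = 3 + (V + 6)/(V + V) = 3 + (6 + V)/((2*V)) = 3 + (6 + V)*(1/(2*V)) = 3 + (6 + V)/(2*V))
-127*(n(R(-4)) + 72) = -127*((7/2 + 3/(-4)) + 72) = -127*((7/2 + 3*(-¼)) + 72) = -127*((7/2 - ¾) + 72) = -127*(11/4 + 72) = -127*299/4 = -37973/4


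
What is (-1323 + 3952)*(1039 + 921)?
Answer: 5152840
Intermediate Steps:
(-1323 + 3952)*(1039 + 921) = 2629*1960 = 5152840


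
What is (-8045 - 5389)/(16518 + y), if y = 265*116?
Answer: -6717/23629 ≈ -0.28427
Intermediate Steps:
y = 30740
(-8045 - 5389)/(16518 + y) = (-8045 - 5389)/(16518 + 30740) = -13434/47258 = -13434*1/47258 = -6717/23629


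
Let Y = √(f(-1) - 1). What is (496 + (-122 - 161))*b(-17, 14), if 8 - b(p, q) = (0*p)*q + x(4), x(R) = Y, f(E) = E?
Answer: 1704 - 213*I*√2 ≈ 1704.0 - 301.23*I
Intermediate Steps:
Y = I*√2 (Y = √(-1 - 1) = √(-2) = I*√2 ≈ 1.4142*I)
x(R) = I*√2
b(p, q) = 8 - I*√2 (b(p, q) = 8 - ((0*p)*q + I*√2) = 8 - (0*q + I*√2) = 8 - (0 + I*√2) = 8 - I*√2)
(496 + (-122 - 161))*b(-17, 14) = (496 + (-122 - 161))*(8 - I*√2) = (496 - 283)*(8 - I*√2) = 213*(8 - I*√2) = 1704 - 213*I*√2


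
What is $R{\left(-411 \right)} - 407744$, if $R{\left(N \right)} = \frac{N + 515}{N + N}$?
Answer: $- \frac{167582836}{411} \approx -4.0774 \cdot 10^{5}$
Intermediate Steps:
$R{\left(N \right)} = \frac{515 + N}{2 N}$
$R{\left(-411 \right)} - 407744 = \frac{515 - 411}{2 \left(-411\right)} - 407744 = \frac{1}{2} \left(- \frac{1}{411}\right) 104 - 407744 = - \frac{52}{411} - 407744 = - \frac{167582836}{411}$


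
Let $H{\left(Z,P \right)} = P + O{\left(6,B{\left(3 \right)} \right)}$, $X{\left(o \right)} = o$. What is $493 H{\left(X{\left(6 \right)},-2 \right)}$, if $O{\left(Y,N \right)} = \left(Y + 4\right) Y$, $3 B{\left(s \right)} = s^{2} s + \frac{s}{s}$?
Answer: $28594$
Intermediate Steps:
$B{\left(s \right)} = \frac{1}{3} + \frac{s^{3}}{3}$ ($B{\left(s \right)} = \frac{s^{2} s + \frac{s}{s}}{3} = \frac{s^{3} + 1}{3} = \frac{1 + s^{3}}{3} = \frac{1}{3} + \frac{s^{3}}{3}$)
$O{\left(Y,N \right)} = Y \left(4 + Y\right)$ ($O{\left(Y,N \right)} = \left(4 + Y\right) Y = Y \left(4 + Y\right)$)
$H{\left(Z,P \right)} = 60 + P$ ($H{\left(Z,P \right)} = P + 6 \left(4 + 6\right) = P + 6 \cdot 10 = P + 60 = 60 + P$)
$493 H{\left(X{\left(6 \right)},-2 \right)} = 493 \left(60 - 2\right) = 493 \cdot 58 = 28594$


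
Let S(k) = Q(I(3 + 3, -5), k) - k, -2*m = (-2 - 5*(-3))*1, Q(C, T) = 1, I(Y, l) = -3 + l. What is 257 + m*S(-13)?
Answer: 166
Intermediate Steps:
m = -13/2 (m = -(-2 - 5*(-3))/2 = -(-2 + 15)/2 = -13/2 ≈ -6.5000)
S(k) = 1 - k
257 + m*S(-13) = 257 - 13*(1 - 1*(-13))/2 = 257 - 13*(1 + 13)/2 = 257 - 13/2*14 = 257 - 91 = 166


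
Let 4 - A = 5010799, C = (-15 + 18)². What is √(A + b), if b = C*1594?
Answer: 3*I*√555161 ≈ 2235.3*I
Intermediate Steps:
C = 9 (C = 3² = 9)
A = -5010795 (A = 4 - 1*5010799 = 4 - 5010799 = -5010795)
b = 14346 (b = 9*1594 = 14346)
√(A + b) = √(-5010795 + 14346) = √(-4996449) = 3*I*√555161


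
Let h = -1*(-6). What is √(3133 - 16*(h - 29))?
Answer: 3*√389 ≈ 59.169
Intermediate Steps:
h = 6
√(3133 - 16*(h - 29)) = √(3133 - 16*(6 - 29)) = √(3133 - 16*(-23)) = √(3133 + 368) = √3501 = 3*√389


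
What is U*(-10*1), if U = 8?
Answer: -80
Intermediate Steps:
U*(-10*1) = 8*(-10*1) = 8*(-10) = -80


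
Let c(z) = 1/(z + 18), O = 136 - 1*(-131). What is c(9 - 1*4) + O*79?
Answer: 485140/23 ≈ 21093.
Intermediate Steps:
O = 267 (O = 136 + 131 = 267)
c(z) = 1/(18 + z)
c(9 - 1*4) + O*79 = 1/(18 + (9 - 1*4)) + 267*79 = 1/(18 + (9 - 4)) + 21093 = 1/(18 + 5) + 21093 = 1/23 + 21093 = 485140/23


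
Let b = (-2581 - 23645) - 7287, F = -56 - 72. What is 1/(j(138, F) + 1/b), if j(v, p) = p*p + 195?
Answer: 33513/555612026 ≈ 6.0317e-5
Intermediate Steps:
F = -128
j(v, p) = 195 + p**2 (j(v, p) = p**2 + 195 = 195 + p**2)
b = -33513 (b = -26226 - 7287 = -33513)
1/(j(138, F) + 1/b) = 1/((195 + (-128)**2) + 1/(-33513)) = 1/((195 + 16384) - 1/33513) = 1/(16579 - 1/33513) = 1/(555612026/33513) = 33513/555612026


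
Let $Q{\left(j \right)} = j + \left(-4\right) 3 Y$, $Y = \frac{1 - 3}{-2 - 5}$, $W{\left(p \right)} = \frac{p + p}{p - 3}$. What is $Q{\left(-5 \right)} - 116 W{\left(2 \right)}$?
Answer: $\frac{3189}{7} \approx 455.57$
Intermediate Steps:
$W{\left(p \right)} = \frac{2 p}{-3 + p}$
$Y = \frac{2}{7}$ ($Y = - \frac{2}{-7} = \left(-2\right) \left(- \frac{1}{7}\right) = \frac{2}{7} \approx 0.28571$)
$Q{\left(j \right)} = - \frac{24}{7} + j$ ($Q{\left(j \right)} = j + \left(-4\right) 3 \cdot \frac{2}{7} = j - \frac{24}{7} = - \frac{24}{7} + j$)
$Q{\left(-5 \right)} - 116 W{\left(2 \right)} = \left(- \frac{24}{7} - 5\right) - 116 \cdot 2 \cdot 2 \frac{1}{-3 + 2} = - \frac{59}{7} - 116 \cdot 2 \cdot 2 \frac{1}{-1} = - \frac{59}{7} - 116 \cdot 2 \cdot 2 \left(-1\right) = - \frac{59}{7} - -464 = - \frac{59}{7} + 464 = \frac{3189}{7}$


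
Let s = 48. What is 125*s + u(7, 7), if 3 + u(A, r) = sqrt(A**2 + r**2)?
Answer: 5997 + 7*sqrt(2) ≈ 6006.9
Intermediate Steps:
u(A, r) = -3 + sqrt(A**2 + r**2)
125*s + u(7, 7) = 125*48 + (-3 + sqrt(7**2 + 7**2)) = 6000 + (-3 + sqrt(49 + 49)) = 6000 + (-3 + sqrt(98)) = 6000 + (-3 + 7*sqrt(2)) = 5997 + 7*sqrt(2)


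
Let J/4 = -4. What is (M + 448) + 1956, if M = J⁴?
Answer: 67940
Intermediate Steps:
J = -16 (J = 4*(-4) = -16)
M = 65536 (M = (-16)⁴ = 65536)
(M + 448) + 1956 = (65536 + 448) + 1956 = 65984 + 1956 = 67940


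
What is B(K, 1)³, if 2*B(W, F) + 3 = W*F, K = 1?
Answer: -1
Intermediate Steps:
B(W, F) = -3/2 + F*W/2 (B(W, F) = -3/2 + (W*F)/2 = -3/2 + (F*W)/2 = -3/2 + F*W/2)
B(K, 1)³ = (-3/2 + (½)*1*1)³ = (-3/2 + ½)³ = (-1)³ = -1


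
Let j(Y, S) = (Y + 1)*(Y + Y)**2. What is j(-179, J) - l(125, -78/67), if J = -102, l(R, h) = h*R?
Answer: -1528474114/67 ≈ -2.2813e+7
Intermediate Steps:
l(R, h) = R*h
j(Y, S) = 4*Y**2*(1 + Y) (j(Y, S) = (1 + Y)*(2*Y)**2 = (1 + Y)*(4*Y**2) = 4*Y**2*(1 + Y))
j(-179, J) - l(125, -78/67) = 4*(-179)**2*(1 - 179) - 125*(-78/67) = 4*32041*(-178) - 125*(-78*1/67) = -22813192 - 125*(-78)/67 = -22813192 - 1*(-9750/67) = -22813192 + 9750/67 = -1528474114/67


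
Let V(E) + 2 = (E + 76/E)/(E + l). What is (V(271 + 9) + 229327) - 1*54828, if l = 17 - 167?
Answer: 1587942319/9100 ≈ 1.7450e+5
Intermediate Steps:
l = -150
V(E) = -2 + (E + 76/E)/(-150 + E) (V(E) = -2 + (E + 76/E)/(E - 150) = -2 + (E + 76/E)/(-150 + E))
(V(271 + 9) + 229327) - 1*54828 = ((76 - (271 + 9)**2 + 300*(271 + 9))/((271 + 9)*(-150 + (271 + 9))) + 229327) - 1*54828 = ((76 - 1*280**2 + 300*280)/(280*(-150 + 280)) + 229327) - 54828 = ((1/280)*(76 - 1*78400 + 84000)/130 + 229327) - 54828 = ((1/280)*(1/130)*(76 - 78400 + 84000) + 229327) - 54828 = ((1/280)*(1/130)*5676 + 229327) - 54828 = (1419/9100 + 229327) - 54828 = 2086877119/9100 - 54828 = 1587942319/9100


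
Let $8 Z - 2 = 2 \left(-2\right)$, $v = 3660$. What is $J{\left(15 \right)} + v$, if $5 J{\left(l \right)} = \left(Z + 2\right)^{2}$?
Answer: $\frac{292849}{80} \approx 3660.6$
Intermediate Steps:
$Z = - \frac{1}{4}$ ($Z = \frac{1}{4} + \frac{2 \left(-2\right)}{8} = \frac{1}{4} + \frac{1}{8} \left(-4\right) = \frac{1}{4} - \frac{1}{2} = - \frac{1}{4} \approx -0.25$)
$J{\left(l \right)} = \frac{49}{80}$ ($J{\left(l \right)} = \frac{\left(- \frac{1}{4} + 2\right)^{2}}{5} = \frac{\left(\frac{7}{4}\right)^{2}}{5} = \frac{1}{5} \cdot \frac{49}{16} = \frac{49}{80}$)
$J{\left(15 \right)} + v = \frac{49}{80} + 3660 = \frac{292849}{80}$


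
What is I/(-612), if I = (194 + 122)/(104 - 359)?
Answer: 79/39015 ≈ 0.0020249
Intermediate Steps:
I = -316/255 (I = 316/(-255) = 316*(-1/255) = -316/255 ≈ -1.2392)
I/(-612) = -316/255/(-612) = -316/255*(-1/612) = 79/39015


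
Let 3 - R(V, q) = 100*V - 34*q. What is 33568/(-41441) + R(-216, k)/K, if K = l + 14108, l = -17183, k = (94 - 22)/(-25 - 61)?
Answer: -2858903447/365302415 ≈ -7.8261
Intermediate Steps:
k = -36/43 (k = 72/(-86) = 72*(-1/86) = -36/43 ≈ -0.83721)
R(V, q) = 3 - 100*V + 34*q (R(V, q) = 3 - (100*V - 34*q) = 3 - (-34*q + 100*V) = 3 + (-100*V + 34*q) = 3 - 100*V + 34*q)
K = -3075 (K = -17183 + 14108 = -3075)
33568/(-41441) + R(-216, k)/K = 33568/(-41441) + (3 - 100*(-216) + 34*(-36/43))/(-3075) = 33568*(-1/41441) + (3 + 21600 - 1224/43)*(-1/3075) = -33568/41441 + (927705/43)*(-1/3075) = -33568/41441 - 61847/8815 = -2858903447/365302415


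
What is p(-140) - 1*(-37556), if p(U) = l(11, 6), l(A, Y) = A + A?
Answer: 37578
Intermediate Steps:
l(A, Y) = 2*A
p(U) = 22 (p(U) = 2*11 = 22)
p(-140) - 1*(-37556) = 22 - 1*(-37556) = 22 + 37556 = 37578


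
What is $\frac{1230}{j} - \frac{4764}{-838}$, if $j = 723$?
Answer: $\frac{745852}{100979} \approx 7.3862$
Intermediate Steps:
$\frac{1230}{j} - \frac{4764}{-838} = \frac{1230}{723} - \frac{4764}{-838} = 1230 \cdot \frac{1}{723} - - \frac{2382}{419} = \frac{410}{241} + \frac{2382}{419} = \frac{745852}{100979}$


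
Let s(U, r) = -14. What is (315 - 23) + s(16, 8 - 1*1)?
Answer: 278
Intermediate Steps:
(315 - 23) + s(16, 8 - 1*1) = (315 - 23) - 14 = 292 - 14 = 278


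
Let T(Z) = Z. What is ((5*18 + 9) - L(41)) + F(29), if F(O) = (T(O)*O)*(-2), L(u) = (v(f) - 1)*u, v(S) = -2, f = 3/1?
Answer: -1460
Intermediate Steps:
f = 3 (f = 3*1 = 3)
L(u) = -3*u (L(u) = (-2 - 1)*u = -3*u)
F(O) = -2*O² (F(O) = (O*O)*(-2) = O²*(-2) = -2*O²)
((5*18 + 9) - L(41)) + F(29) = ((5*18 + 9) - (-3)*41) - 2*29² = ((90 + 9) - 1*(-123)) - 2*841 = (99 + 123) - 1682 = 222 - 1682 = -1460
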